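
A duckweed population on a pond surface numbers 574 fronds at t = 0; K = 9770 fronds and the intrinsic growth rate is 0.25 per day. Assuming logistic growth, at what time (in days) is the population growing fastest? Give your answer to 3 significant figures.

Logistic growth is fastest at N = K/2 = 4885.
A = (K − N₀)/N₀ = 16.021. Set K/(1 + A·e^(−rt)) = K/2 → A·e^(−rt) = 1.
e^(−0.25t) = 1/16.021 = 0.0624184, so t = ln(16.021)/0.25 = 2.7739/0.25 = 11.096.

11.1 days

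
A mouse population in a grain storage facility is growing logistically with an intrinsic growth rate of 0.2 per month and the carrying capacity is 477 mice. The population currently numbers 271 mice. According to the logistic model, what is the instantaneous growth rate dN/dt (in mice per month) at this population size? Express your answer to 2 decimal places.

23.41 mice per month

dN/dt = rN(1 − N/K) = 0.2 × 271 × (1 − 271/477).
1 − 271/477 = 0.43187; dN/dt = 0.2 × 271 × 0.43187 = 23.407.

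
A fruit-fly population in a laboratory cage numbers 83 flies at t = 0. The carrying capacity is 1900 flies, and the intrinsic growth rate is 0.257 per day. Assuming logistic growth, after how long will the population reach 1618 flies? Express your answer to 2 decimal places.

18.81 days

A = (K − N₀)/N₀ = (1900 − 83)/83 = 21.892.
Solve 1900/(1 + 21.892·e^(−0.257t)) = 1618: 1 + 21.892·e^(−0.257t) = 1.1743, so e^(−0.257t) = 0.00796148.
−0.257·t = ln(0.00796148) = -4.8331, so t = 4.8331/0.257 = 18.806.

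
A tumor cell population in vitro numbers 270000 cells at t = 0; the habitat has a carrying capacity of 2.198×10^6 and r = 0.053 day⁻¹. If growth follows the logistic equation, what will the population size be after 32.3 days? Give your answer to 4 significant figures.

A = (K − N₀)/N₀ = (2.198×10^6 − 270000)/270000 = 7.1407.
N(t) = K/(1 + A·e^(−rt)) = 2.198×10^6/(1 + 7.1407×e^(−0.053×32.3)).
e^(−1.712) = 0.18052; denominator = 1 + 7.1407×0.18052 = 2.2891.
N = 2.198×10^6/2.2891 = 960218.

960200 cells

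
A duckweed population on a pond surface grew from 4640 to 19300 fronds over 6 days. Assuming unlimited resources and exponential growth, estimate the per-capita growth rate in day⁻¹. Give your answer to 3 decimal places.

0.238 per day

From N(t) = N₀·e^(rt): e^(r·6) = 19300/4640 = 4.1595.
r·6 = ln(4.1595) = 1.4254, so r = 1.4254/6 = 0.23757.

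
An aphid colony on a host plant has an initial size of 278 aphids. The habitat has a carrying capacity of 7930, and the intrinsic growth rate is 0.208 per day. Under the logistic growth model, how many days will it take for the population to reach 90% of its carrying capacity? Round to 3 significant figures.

A = (K − N₀)/N₀ = (7930 − 278)/278 = 27.525.
Solve 7930/(1 + 27.525·e^(−0.208t)) = 7137: 1 + 27.525·e^(−0.208t) = 1.1111, so e^(−0.208t) = 0.00403671.
−0.208·t = ln(0.00403671) = -5.5123, so t = 5.5123/0.208 = 26.502.

26.5 days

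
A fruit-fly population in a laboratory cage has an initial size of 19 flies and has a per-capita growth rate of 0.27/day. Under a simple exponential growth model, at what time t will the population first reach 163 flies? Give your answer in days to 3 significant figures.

Set N₀·e^(rt) = 163: e^(0.27·t) = 163/19 = 8.5789.
0.27·t = ln(8.5789) = 2.1493, so t = 2.1493/0.27 = 7.9604.

7.96 days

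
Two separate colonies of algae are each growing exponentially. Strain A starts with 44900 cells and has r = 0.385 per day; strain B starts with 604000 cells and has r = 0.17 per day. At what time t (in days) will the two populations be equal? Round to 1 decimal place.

12.1 days

Set 44900·e^(0.385t) = 604000·e^(0.17t).
e^((0.385 − 0.17)t) = 604000/44900 → e^(0.215·t) = 13.452.
0.215·t = ln(13.452) = 2.5991, so t = 2.5991/0.215 = 12.089.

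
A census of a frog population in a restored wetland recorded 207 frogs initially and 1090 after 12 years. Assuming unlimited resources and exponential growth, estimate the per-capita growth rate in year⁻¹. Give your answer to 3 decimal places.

0.138 per year

From N(t) = N₀·e^(rt): e^(r·12) = 1090/207 = 5.2657.
r·12 = ln(5.2657) = 1.6612, so r = 1.6612/12 = 0.13843.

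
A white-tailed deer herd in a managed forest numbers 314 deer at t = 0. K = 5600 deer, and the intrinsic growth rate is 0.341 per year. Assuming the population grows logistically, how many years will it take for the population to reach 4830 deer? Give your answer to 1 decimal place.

13.7 years

A = (K − N₀)/N₀ = (5600 − 314)/314 = 16.834.
Solve 5600/(1 + 16.834·e^(−0.341t)) = 4830: 1 + 16.834·e^(−0.341t) = 1.1594, so e^(−0.341t) = 0.00946992.
−0.341·t = ln(0.00946992) = -4.6596, so t = 4.6596/0.341 = 13.665.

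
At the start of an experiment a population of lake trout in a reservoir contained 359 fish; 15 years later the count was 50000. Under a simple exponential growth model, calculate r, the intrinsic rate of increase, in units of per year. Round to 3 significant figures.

0.329 per year

From N(t) = N₀·e^(rt): e^(r·15) = 50000/359 = 139.28.
r·15 = ln(139.28) = 4.9365, so r = 4.9365/15 = 0.3291.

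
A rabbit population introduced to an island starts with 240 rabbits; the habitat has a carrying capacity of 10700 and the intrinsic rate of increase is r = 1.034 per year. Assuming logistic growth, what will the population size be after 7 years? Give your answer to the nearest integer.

A = (K − N₀)/N₀ = (10700 − 240)/240 = 43.583.
N(t) = K/(1 + A·e^(−rt)) = 10700/(1 + 43.583×e^(−1.034×7)).
e^(−7.238) = 0.00071875; denominator = 1 + 43.583×0.00071875 = 1.0313.
N = 10700/1.0313 = 10375.

10375 rabbits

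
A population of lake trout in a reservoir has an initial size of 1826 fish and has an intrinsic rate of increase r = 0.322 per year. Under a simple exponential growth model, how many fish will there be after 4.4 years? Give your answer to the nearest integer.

N(t) = N₀·e^(rt) = 1826 × e^(0.322×4.4) = 1826 × e^1.417.
e^1.417 ≈ 4.1239, so N ≈ 1826 × 4.1239 = 7530.25.

7530 fish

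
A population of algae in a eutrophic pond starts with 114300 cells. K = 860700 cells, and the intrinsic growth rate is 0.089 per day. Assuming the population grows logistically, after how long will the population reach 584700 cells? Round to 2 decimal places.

A = (K − N₀)/N₀ = (860700 − 114300)/114300 = 6.5302.
Solve 860700/(1 + 6.5302·e^(−0.089t)) = 584700: 1 + 6.5302·e^(−0.089t) = 1.472, so e^(−0.089t) = 0.0722854.
−0.089·t = ln(0.0722854) = -2.6271, so t = 2.6271/0.089 = 29.518.

29.52 days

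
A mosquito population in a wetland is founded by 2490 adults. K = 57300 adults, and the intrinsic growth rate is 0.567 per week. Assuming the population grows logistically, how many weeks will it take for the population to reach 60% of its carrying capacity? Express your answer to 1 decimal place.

A = (K − N₀)/N₀ = (57300 − 2490)/2490 = 22.012.
Solve 57300/(1 + 22.012·e^(−0.567t)) = 34380: 1 + 22.012·e^(−0.567t) = 1.6667, so e^(−0.567t) = 0.0302864.
−0.567·t = ln(0.0302864) = -3.4971, so t = 3.4971/0.567 = 6.1676.

6.2 weeks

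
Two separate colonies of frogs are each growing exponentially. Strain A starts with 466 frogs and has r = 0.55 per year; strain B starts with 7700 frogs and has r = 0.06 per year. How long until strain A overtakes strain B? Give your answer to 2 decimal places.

Set 466·e^(0.55t) = 7700·e^(0.06t).
e^((0.55 − 0.06)t) = 7700/466 → e^(0.49·t) = 16.524.
0.49·t = ln(16.524) = 2.8048, so t = 2.8048/0.49 = 5.7241.

5.72 years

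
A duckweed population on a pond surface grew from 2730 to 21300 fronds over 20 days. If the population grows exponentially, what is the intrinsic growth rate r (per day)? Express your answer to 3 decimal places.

From N(t) = N₀·e^(rt): e^(r·20) = 21300/2730 = 7.8022.
r·20 = ln(7.8022) = 2.0544, so r = 2.0544/20 = 0.10272.

0.103 per day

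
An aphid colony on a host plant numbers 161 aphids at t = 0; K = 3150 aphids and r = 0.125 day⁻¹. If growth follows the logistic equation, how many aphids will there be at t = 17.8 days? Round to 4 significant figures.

A = (K − N₀)/N₀ = (3150 − 161)/161 = 18.565.
N(t) = K/(1 + A·e^(−rt)) = 3150/(1 + 18.565×e^(−0.125×17.8)).
e^(−2.225) = 0.10807; denominator = 1 + 18.565×0.10807 = 3.0063.
N = 3150/3.0063 = 1047.8.

1048 aphids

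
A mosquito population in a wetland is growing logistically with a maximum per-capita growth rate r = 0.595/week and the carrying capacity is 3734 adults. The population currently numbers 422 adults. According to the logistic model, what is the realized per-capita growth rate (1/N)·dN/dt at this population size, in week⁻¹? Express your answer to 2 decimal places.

(1/N)·dN/dt = r(1 − N/K) = 0.595 × (1 − 422/3734).
= 0.595 × 0.88698 = 0.52776.

0.53 per week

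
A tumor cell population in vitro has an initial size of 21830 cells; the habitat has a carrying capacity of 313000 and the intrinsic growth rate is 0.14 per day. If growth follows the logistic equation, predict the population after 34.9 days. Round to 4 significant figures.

A = (K − N₀)/N₀ = (313000 − 21830)/21830 = 13.338.
N(t) = K/(1 + A·e^(−rt)) = 313000/(1 + 13.338×e^(−0.14×34.9)).
e^(−4.886) = 0.0075516; denominator = 1 + 13.338×0.0075516 = 1.1007.
N = 313000/1.1007 = 284358.

284400 cells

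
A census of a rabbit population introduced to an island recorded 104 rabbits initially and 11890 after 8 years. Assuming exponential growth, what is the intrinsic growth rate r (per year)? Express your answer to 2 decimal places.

From N(t) = N₀·e^(rt): e^(r·8) = 11890/104 = 114.33.
r·8 = ln(114.33) = 4.7391, so r = 4.7391/8 = 0.59238.

0.59 per year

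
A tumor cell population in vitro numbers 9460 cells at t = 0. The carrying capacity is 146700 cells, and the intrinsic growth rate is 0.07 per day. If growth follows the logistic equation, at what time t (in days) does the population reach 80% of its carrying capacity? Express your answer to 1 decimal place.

A = (K − N₀)/N₀ = (146700 − 9460)/9460 = 14.507.
Solve 146700/(1 + 14.507·e^(−0.07t)) = 117360: 1 + 14.507·e^(−0.07t) = 1.25, so e^(−0.07t) = 0.0172326.
−0.07·t = ln(0.0172326) = -4.061, so t = 4.061/0.07 = 58.014.

58.0 days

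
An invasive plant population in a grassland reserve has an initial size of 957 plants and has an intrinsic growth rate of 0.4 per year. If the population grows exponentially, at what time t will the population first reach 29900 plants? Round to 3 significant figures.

Set N₀·e^(rt) = 29900: e^(0.4·t) = 29900/957 = 31.243.
0.4·t = ln(31.243) = 3.4418, so t = 3.4418/0.4 = 8.6045.

8.60 years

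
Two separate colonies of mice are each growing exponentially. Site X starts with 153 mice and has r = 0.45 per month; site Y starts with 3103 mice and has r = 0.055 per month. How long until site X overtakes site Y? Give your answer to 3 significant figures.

7.62 months

Set 153·e^(0.45t) = 3103·e^(0.055t).
e^((0.45 − 0.055)t) = 3103/153 → e^(0.395·t) = 20.281.
0.395·t = ln(20.281) = 3.0097, so t = 3.0097/0.395 = 7.6195.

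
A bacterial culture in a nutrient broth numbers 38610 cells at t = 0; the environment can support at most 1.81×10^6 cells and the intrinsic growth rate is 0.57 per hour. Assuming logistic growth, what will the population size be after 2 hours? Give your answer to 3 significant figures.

A = (K − N₀)/N₀ = (1.81×10^6 − 38610)/38610 = 45.879.
N(t) = K/(1 + A·e^(−rt)) = 1.81×10^6/(1 + 45.879×e^(−0.57×2)).
e^(−1.14) = 0.31982; denominator = 1 + 45.879×0.31982 = 15.673.
N = 1.81×10^6/15.673 = 115485.

115000 cells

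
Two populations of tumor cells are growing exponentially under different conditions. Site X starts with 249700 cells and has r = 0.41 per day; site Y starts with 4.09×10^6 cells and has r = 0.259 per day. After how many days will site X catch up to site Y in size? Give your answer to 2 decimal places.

18.52 days

Set 249700·e^(0.41t) = 4.09×10^6·e^(0.259t).
e^((0.41 − 0.259)t) = 4.09×10^6/249700 → e^(0.151·t) = 16.38.
0.151·t = ln(16.38) = 2.796, so t = 2.796/0.151 = 18.517.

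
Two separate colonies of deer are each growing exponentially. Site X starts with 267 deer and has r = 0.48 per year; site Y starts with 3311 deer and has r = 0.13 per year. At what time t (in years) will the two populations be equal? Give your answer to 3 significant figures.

Set 267·e^(0.48t) = 3311·e^(0.13t).
e^((0.48 − 0.13)t) = 3311/267 → e^(0.35·t) = 12.401.
0.35·t = ln(12.401) = 2.5178, so t = 2.5178/0.35 = 7.1936.

7.19 years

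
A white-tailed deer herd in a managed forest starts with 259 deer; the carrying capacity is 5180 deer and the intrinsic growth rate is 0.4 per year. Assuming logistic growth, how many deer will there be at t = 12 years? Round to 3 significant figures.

A = (K − N₀)/N₀ = (5180 − 259)/259 = 19.
N(t) = K/(1 + A·e^(−rt)) = 5180/(1 + 19×e^(−0.4×12)).
e^(−4.8) = 0.0082297; denominator = 1 + 19×0.0082297 = 1.1564.
N = 5180/1.1564 = 4479.55.

4480 deer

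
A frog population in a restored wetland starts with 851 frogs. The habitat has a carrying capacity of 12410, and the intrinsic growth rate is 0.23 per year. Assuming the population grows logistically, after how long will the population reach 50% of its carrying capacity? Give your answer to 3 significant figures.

11.3 years

A = (K − N₀)/N₀ = (12410 − 851)/851 = 13.583.
Solve 12410/(1 + 13.583·e^(−0.23t)) = 6205: 1 + 13.583·e^(−0.23t) = 2, so e^(−0.23t) = 0.0736223.
−0.23·t = ln(0.0736223) = -2.6088, so t = 2.6088/0.23 = 11.343.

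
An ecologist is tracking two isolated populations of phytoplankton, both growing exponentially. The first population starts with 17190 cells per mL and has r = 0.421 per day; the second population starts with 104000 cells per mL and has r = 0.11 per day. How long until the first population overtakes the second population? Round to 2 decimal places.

Set 17190·e^(0.421t) = 104000·e^(0.11t).
e^((0.421 − 0.11)t) = 104000/17190 → e^(0.311·t) = 6.05.
0.311·t = ln(6.05) = 1.8001, so t = 1.8001/0.311 = 5.788.

5.79 days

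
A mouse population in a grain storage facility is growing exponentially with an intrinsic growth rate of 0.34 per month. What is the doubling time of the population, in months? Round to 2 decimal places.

Doubling time t_d = ln(2)/r = 0.6931/0.34 = 2.0387.

2.04 months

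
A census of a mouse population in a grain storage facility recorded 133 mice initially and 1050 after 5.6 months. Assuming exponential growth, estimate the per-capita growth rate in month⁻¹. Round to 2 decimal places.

0.37 per month

From N(t) = N₀·e^(rt): e^(r·5.6) = 1050/133 = 7.8947.
r·5.6 = ln(7.8947) = 2.0662, so r = 2.0662/5.6 = 0.36896.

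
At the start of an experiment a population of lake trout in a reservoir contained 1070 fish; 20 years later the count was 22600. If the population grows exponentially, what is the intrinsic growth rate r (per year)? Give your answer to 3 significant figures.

0.153 per year

From N(t) = N₀·e^(rt): e^(r·20) = 22600/1070 = 21.121.
r·20 = ln(21.121) = 3.0503, so r = 3.0503/20 = 0.15251.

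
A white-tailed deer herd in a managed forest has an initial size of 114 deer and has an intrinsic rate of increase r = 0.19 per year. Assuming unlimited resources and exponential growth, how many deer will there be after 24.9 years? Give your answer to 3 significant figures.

N(t) = N₀·e^(rt) = 114 × e^(0.19×24.9) = 114 × e^4.731.
e^4.731 ≈ 113.41, so N ≈ 114 × 113.41 = 12928.6.

12900 deer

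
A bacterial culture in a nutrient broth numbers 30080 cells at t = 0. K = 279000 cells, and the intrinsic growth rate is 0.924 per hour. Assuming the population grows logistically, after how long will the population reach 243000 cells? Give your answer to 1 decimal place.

A = (K − N₀)/N₀ = (279000 − 30080)/30080 = 8.2753.
Solve 279000/(1 + 8.2753·e^(−0.924t)) = 243000: 1 + 8.2753·e^(−0.924t) = 1.1481, so e^(−0.924t) = 0.0179025.
−0.924·t = ln(0.0179025) = -4.0228, so t = 4.0228/0.924 = 4.3537.

4.4 hours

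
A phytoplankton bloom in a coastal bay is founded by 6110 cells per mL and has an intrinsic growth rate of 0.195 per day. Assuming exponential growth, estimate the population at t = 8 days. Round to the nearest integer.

N(t) = N₀·e^(rt) = 6110 × e^(0.195×8) = 6110 × e^1.56.
e^1.56 ≈ 4.7588, so N ≈ 6110 × 4.7588 = 29076.4.

29076 cells per mL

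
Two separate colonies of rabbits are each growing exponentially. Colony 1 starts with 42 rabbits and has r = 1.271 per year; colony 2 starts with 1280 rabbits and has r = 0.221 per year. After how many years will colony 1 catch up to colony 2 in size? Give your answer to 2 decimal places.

Set 42·e^(1.271t) = 1280·e^(0.221t).
e^((1.271 − 0.221)t) = 1280/42 → e^(1.05·t) = 30.476.
1.05·t = ln(30.476) = 3.4169, so t = 3.4169/1.05 = 3.2542.

3.25 years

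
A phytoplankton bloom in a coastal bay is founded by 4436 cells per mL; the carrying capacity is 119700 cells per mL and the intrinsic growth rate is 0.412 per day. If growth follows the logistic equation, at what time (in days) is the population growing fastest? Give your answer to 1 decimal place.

7.9 days

Logistic growth is fastest at N = K/2 = 59850.
A = (K − N₀)/N₀ = 25.984. Set K/(1 + A·e^(−rt)) = K/2 → A·e^(−rt) = 1.
e^(−0.412t) = 1/25.984 = 0.0384856, so t = ln(25.984)/0.412 = 3.2575/0.412 = 7.9065.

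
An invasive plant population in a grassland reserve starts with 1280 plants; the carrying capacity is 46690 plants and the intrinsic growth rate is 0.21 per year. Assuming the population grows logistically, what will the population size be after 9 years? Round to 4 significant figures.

7342 plants

A = (K − N₀)/N₀ = (46690 − 1280)/1280 = 35.477.
N(t) = K/(1 + A·e^(−rt)) = 46690/(1 + 35.477×e^(−0.21×9)).
e^(−1.89) = 0.15107; denominator = 1 + 35.477×0.15107 = 6.3595.
N = 46690/6.3595 = 7341.76.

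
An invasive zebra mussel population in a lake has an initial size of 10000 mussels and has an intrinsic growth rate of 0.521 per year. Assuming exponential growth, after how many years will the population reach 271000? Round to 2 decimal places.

6.33 years

Set N₀·e^(rt) = 271000: e^(0.521·t) = 271000/10000 = 27.1.
0.521·t = ln(27.1) = 3.2995, so t = 3.2995/0.521 = 6.3331.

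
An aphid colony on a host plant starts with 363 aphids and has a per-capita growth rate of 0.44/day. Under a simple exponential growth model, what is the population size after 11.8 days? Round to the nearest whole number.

65278 aphids

N(t) = N₀·e^(rt) = 363 × e^(0.44×11.8) = 363 × e^5.192.
e^5.192 ≈ 179.83, so N ≈ 363 × 179.83 = 65277.5.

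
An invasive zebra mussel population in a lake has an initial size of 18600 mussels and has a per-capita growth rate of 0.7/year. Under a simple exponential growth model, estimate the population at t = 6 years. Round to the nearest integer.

N(t) = N₀·e^(rt) = 18600 × e^(0.7×6) = 18600 × e^4.2.
e^4.2 ≈ 66.686, so N ≈ 18600 × 66.686 = 1.240366×10^6.

1240366 mussels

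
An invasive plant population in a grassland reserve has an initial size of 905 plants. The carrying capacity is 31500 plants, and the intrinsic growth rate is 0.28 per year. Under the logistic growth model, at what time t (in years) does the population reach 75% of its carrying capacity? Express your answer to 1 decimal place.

16.5 years

A = (K − N₀)/N₀ = (31500 − 905)/905 = 33.807.
Solve 31500/(1 + 33.807·e^(−0.28t)) = 23625: 1 + 33.807·e^(−0.28t) = 1.3333, so e^(−0.28t) = 0.00986.
−0.28·t = ln(0.00986) = -4.6193, so t = 4.6193/0.28 = 16.497.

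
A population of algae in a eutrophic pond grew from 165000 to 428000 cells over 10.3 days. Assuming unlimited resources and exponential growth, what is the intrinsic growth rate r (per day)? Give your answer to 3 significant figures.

0.0925 per day

From N(t) = N₀·e^(rt): e^(r·10.3) = 428000/165000 = 2.5939.
r·10.3 = ln(2.5939) = 0.95318, so r = 0.95318/10.3 = 0.092542.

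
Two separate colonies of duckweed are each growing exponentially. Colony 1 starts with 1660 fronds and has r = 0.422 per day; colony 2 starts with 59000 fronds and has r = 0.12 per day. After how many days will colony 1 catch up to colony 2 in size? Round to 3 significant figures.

11.8 days

Set 1660·e^(0.422t) = 59000·e^(0.12t).
e^((0.422 − 0.12)t) = 59000/1660 → e^(0.302·t) = 35.542.
0.302·t = ln(35.542) = 3.5707, so t = 3.5707/0.302 = 11.824.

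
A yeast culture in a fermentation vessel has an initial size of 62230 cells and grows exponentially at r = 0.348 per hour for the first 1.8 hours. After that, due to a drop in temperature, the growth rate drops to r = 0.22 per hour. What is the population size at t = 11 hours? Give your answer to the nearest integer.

881158 cells

Phase 1: N(1.8) = 62230·e^(0.348×1.8) = 62230·e^0.6264 = 116424.
Phase 2 runs for 11 − 1.8 = 9.2 hours at r = 0.22.
N(11) = 116424·e^(0.22×9.2) = 116424·e^2.024 = 881158.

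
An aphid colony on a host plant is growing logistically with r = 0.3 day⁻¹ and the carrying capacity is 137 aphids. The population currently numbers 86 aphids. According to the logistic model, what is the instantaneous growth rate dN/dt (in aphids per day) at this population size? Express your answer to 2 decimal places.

dN/dt = rN(1 − N/K) = 0.3 × 86 × (1 − 86/137).
1 − 86/137 = 0.37226; dN/dt = 0.3 × 86 × 0.37226 = 9.6044.

9.60 aphids per day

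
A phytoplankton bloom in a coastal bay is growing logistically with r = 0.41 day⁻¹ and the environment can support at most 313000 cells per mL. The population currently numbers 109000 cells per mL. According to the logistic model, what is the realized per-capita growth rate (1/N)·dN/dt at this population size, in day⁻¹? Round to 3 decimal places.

(1/N)·dN/dt = r(1 − N/K) = 0.41 × (1 − 109000/313000).
= 0.41 × 0.65176 = 0.26722.

0.267 per day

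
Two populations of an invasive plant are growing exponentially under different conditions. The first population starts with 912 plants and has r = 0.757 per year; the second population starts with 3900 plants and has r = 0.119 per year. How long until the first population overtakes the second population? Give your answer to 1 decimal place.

Set 912·e^(0.757t) = 3900·e^(0.119t).
e^((0.757 − 0.119)t) = 3900/912 → e^(0.638·t) = 4.2763.
0.638·t = ln(4.2763) = 1.4531, so t = 1.4531/0.638 = 2.2776.

2.3 years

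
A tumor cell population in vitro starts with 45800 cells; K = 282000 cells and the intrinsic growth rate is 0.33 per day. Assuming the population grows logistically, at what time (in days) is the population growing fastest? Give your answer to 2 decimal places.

4.97 days

Logistic growth is fastest at N = K/2 = 141000.
A = (K − N₀)/N₀ = 5.1572. Set K/(1 + A·e^(−rt)) = K/2 → A·e^(−rt) = 1.
e^(−0.33t) = 1/5.1572 = 0.193903, so t = ln(5.1572)/0.33 = 1.6404/0.33 = 4.9709.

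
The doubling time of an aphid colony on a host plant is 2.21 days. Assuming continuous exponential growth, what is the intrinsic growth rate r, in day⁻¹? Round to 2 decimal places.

r = ln(2)/t_d = 0.6931/2.21 = 0.31364.

0.31 per day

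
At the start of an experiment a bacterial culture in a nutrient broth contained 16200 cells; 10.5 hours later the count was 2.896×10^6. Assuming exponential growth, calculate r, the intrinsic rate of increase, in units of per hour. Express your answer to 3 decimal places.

From N(t) = N₀·e^(rt): e^(r·10.5) = 2.896×10^6/16200 = 178.77.
r·10.5 = ln(178.77) = 5.1861, so r = 5.1861/10.5 = 0.49391.

0.494 per hour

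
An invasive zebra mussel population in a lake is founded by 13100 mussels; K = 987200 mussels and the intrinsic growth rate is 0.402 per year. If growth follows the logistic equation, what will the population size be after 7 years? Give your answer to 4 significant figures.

180800 mussels

A = (K − N₀)/N₀ = (987200 − 13100)/13100 = 74.359.
N(t) = K/(1 + A·e^(−rt)) = 987200/(1 + 74.359×e^(−0.402×7)).
e^(−2.814) = 0.059965; denominator = 1 + 74.359×0.059965 = 5.4589.
N = 987200/5.4589 = 180842.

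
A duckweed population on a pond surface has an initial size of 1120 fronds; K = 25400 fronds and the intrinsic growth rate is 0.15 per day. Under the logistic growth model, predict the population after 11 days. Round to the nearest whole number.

4919 fronds

A = (K − N₀)/N₀ = (25400 − 1120)/1120 = 21.679.
N(t) = K/(1 + A·e^(−rt)) = 25400/(1 + 21.679×e^(−0.15×11)).
e^(−1.65) = 0.19205; denominator = 1 + 21.679×0.19205 = 5.1634.
N = 25400/5.1634 = 4919.27.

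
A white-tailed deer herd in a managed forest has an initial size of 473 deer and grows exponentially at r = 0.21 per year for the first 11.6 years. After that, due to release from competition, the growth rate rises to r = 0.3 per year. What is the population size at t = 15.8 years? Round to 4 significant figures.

Phase 1: N(11.6) = 473·e^(0.21×11.6) = 473·e^2.436 = 5405.08.
Phase 2 runs for 15.8 − 11.6 = 4.2 years at r = 0.3.
N(15.8) = 5405.08·e^(0.3×4.2) = 5405.08·e^1.26 = 19055.2.

19060 deer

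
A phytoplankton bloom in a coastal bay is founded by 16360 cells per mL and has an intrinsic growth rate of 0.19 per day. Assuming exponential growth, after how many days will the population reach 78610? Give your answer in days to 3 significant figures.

8.26 days

Set N₀·e^(rt) = 78610: e^(0.19·t) = 78610/16360 = 4.805.
0.19·t = ln(4.805) = 1.5697, so t = 1.5697/0.19 = 8.2614.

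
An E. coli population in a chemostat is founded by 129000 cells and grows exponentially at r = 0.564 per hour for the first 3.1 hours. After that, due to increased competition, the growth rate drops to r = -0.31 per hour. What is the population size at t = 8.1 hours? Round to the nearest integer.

Phase 1: N(3.1) = 129000·e^(0.564×3.1) = 129000·e^1.748 = 741157.
Phase 2 runs for 8.1 − 3.1 = 5 hours at r = -0.31.
N(8.1) = 741157·e^(-0.31×5) = 741157·e^-1.55 = 157309.

157309 cells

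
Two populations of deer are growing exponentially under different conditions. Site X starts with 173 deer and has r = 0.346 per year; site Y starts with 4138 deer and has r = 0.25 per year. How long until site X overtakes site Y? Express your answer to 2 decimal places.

33.07 years

Set 173·e^(0.346t) = 4138·e^(0.25t).
e^((0.346 − 0.25)t) = 4138/173 → e^(0.096·t) = 23.919.
0.096·t = ln(23.919) = 3.1747, so t = 3.1747/0.096 = 33.07.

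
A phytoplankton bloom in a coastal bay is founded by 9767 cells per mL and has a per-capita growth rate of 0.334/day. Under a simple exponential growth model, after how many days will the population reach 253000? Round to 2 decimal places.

Set N₀·e^(rt) = 253000: e^(0.334·t) = 253000/9767 = 25.904.
0.334·t = ln(25.904) = 3.2544, so t = 3.2544/0.334 = 9.7437.

9.74 days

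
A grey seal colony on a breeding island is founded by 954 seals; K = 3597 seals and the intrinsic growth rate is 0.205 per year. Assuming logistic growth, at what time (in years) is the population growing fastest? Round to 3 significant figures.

Logistic growth is fastest at N = K/2 = 1798.5.
A = (K − N₀)/N₀ = 2.7704. Set K/(1 + A·e^(−rt)) = K/2 → A·e^(−rt) = 1.
e^(−0.205t) = 1/2.7704 = 0.360953, so t = ln(2.7704)/0.205 = 1.019/0.205 = 4.9708.

4.97 years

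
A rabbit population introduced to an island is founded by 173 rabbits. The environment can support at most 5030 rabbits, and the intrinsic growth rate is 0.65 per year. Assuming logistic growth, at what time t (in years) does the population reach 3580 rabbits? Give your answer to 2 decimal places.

6.52 years

A = (K − N₀)/N₀ = (5030 − 173)/173 = 28.075.
Solve 5030/(1 + 28.075·e^(−0.65t)) = 3580: 1 + 28.075·e^(−0.65t) = 1.405, so e^(−0.65t) = 0.0144266.
−0.65·t = ln(0.0144266) = -4.2387, so t = 4.2387/0.65 = 6.5211.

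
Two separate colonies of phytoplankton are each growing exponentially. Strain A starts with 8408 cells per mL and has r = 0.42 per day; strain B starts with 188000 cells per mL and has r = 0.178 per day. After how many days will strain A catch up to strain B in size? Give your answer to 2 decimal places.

Set 8408·e^(0.42t) = 188000·e^(0.178t).
e^((0.42 − 0.178)t) = 188000/8408 → e^(0.242·t) = 22.36.
0.242·t = ln(22.36) = 3.1073, so t = 3.1073/0.242 = 12.84.

12.84 days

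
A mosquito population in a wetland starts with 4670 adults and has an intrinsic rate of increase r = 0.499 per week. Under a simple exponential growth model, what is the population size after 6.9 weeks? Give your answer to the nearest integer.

N(t) = N₀·e^(rt) = 4670 × e^(0.499×6.9) = 4670 × e^3.443.
e^3.443 ≈ 31.284, so N ≈ 4670 × 31.284 = 146095.

146095 adults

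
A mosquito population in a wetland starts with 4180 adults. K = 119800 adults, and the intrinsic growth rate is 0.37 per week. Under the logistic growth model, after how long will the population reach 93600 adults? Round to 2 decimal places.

12.41 weeks

A = (K − N₀)/N₀ = (119800 − 4180)/4180 = 27.66.
Solve 119800/(1 + 27.66·e^(−0.37t)) = 93600: 1 + 27.66·e^(−0.37t) = 1.2799, so e^(−0.37t) = 0.0101197.
−0.37·t = ln(0.0101197) = -4.5933, so t = 4.5933/0.37 = 12.414.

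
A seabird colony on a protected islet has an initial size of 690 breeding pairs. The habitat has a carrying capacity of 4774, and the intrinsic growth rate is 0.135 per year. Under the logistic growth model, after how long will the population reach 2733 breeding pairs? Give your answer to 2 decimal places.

A = (K − N₀)/N₀ = (4774 − 690)/690 = 5.9188.
Solve 4774/(1 + 5.9188·e^(−0.135t)) = 2733: 1 + 5.9188·e^(−0.135t) = 1.7468, so e^(−0.135t) = 0.126173.
−0.135·t = ln(0.126173) = -2.0701, so t = 2.0701/0.135 = 15.334.

15.33 years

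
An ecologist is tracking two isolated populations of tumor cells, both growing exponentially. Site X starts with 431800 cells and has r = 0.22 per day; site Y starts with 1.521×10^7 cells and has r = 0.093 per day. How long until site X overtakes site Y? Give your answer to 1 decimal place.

28.0 days

Set 431800·e^(0.22t) = 1.521×10^7·e^(0.093t).
e^((0.22 − 0.093)t) = 1.521×10^7/431800 → e^(0.127·t) = 35.225.
0.127·t = ln(35.225) = 3.5617, so t = 3.5617/0.127 = 28.045.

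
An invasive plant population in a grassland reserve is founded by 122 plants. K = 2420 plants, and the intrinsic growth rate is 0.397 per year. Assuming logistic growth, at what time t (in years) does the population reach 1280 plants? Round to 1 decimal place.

A = (K − N₀)/N₀ = (2420 − 122)/122 = 18.836.
Solve 2420/(1 + 18.836·e^(−0.397t)) = 1280: 1 + 18.836·e^(−0.397t) = 1.8906, so e^(−0.397t) = 0.047283.
−0.397·t = ln(0.047283) = -3.0516, so t = 3.0516/0.397 = 7.6867.

7.7 years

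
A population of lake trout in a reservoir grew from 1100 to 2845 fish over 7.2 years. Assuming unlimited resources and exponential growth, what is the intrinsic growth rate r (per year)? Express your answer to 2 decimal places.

0.13 per year

From N(t) = N₀·e^(rt): e^(r·7.2) = 2845/1100 = 2.5864.
r·7.2 = ln(2.5864) = 0.95025, so r = 0.95025/7.2 = 0.13198.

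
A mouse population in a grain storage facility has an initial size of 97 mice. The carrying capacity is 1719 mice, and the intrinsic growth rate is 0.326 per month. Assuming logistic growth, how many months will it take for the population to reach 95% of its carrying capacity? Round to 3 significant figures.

A = (K − N₀)/N₀ = (1719 − 97)/97 = 16.722.
Solve 1719/(1 + 16.722·e^(−0.326t)) = 1633.05: 1 + 16.722·e^(−0.326t) = 1.0526, so e^(−0.326t) = 0.00314751.
−0.326·t = ln(0.00314751) = -5.7611, so t = 5.7611/0.326 = 17.672.

17.7 months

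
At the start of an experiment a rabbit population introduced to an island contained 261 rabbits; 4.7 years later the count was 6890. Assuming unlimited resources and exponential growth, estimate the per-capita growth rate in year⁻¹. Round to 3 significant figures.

From N(t) = N₀·e^(rt): e^(r·4.7) = 6890/261 = 26.398.
r·4.7 = ln(26.398) = 3.2733, so r = 3.2733/4.7 = 0.69645.

0.696 per year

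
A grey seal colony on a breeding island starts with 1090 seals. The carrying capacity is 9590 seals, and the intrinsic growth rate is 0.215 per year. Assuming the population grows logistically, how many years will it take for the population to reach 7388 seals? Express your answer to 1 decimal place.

15.2 years

A = (K − N₀)/N₀ = (9590 − 1090)/1090 = 7.7982.
Solve 9590/(1 + 7.7982·e^(−0.215t)) = 7388: 1 + 7.7982·e^(−0.215t) = 1.2981, so e^(−0.215t) = 0.0382206.
−0.215·t = ln(0.0382206) = -3.2644, so t = 3.2644/0.215 = 15.183.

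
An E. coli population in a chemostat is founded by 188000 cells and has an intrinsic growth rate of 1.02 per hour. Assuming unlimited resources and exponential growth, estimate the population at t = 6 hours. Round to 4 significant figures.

85510000 cells

N(t) = N₀·e^(rt) = 188000 × e^(1.02×6) = 188000 × e^6.12.
e^6.12 ≈ 454.86, so N ≈ 188000 × 454.86 = 8.551456×10^7.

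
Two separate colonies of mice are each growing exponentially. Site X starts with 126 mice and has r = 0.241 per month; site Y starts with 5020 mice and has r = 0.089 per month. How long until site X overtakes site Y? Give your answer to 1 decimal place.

Set 126·e^(0.241t) = 5020·e^(0.089t).
e^((0.241 − 0.089)t) = 5020/126 → e^(0.152·t) = 39.841.
0.152·t = ln(39.841) = 3.6849, so t = 3.6849/0.152 = 24.243.

24.2 months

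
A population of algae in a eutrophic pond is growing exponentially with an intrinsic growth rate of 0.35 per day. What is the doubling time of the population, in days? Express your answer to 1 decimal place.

Doubling time t_d = ln(2)/r = 0.6931/0.35 = 1.9804.

2.0 days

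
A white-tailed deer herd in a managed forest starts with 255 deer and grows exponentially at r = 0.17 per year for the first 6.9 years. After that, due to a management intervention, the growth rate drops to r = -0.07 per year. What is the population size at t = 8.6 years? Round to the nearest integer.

Phase 1: N(6.9) = 255·e^(0.17×6.9) = 255·e^1.173 = 824.077.
Phase 2 runs for 8.6 − 6.9 = 1.7 years at r = -0.07.
N(8.6) = 824.077·e^(-0.07×1.7) = 824.077·e^-0.119 = 731.622.

732 deer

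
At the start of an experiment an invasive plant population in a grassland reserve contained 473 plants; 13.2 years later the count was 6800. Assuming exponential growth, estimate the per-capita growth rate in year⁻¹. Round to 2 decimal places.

From N(t) = N₀·e^(rt): e^(r·13.2) = 6800/473 = 14.376.
r·13.2 = ln(14.376) = 2.6656, so r = 2.6656/13.2 = 0.20194.

0.20 per year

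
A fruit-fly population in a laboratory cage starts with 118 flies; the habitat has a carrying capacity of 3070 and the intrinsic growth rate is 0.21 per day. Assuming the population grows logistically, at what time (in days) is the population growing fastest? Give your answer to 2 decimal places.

Logistic growth is fastest at N = K/2 = 1535.
A = (K − N₀)/N₀ = 25.017. Set K/(1 + A·e^(−rt)) = K/2 → A·e^(−rt) = 1.
e^(−0.21t) = 1/25.017 = 0.0399729, so t = ln(25.017)/0.21 = 3.2196/0.21 = 15.331.

15.33 days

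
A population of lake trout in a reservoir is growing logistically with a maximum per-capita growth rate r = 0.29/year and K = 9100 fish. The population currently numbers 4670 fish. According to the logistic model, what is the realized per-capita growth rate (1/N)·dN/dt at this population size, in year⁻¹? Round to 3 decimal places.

0.141 per year

(1/N)·dN/dt = r(1 − N/K) = 0.29 × (1 − 4670/9100).
= 0.29 × 0.48681 = 0.14118.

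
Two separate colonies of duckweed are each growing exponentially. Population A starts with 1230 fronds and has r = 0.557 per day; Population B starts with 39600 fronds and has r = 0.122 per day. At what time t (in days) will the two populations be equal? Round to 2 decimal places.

Set 1230·e^(0.557t) = 39600·e^(0.122t).
e^((0.557 − 0.122)t) = 39600/1230 → e^(0.435·t) = 32.195.
0.435·t = ln(32.195) = 3.4718, so t = 3.4718/0.435 = 7.9812.

7.98 days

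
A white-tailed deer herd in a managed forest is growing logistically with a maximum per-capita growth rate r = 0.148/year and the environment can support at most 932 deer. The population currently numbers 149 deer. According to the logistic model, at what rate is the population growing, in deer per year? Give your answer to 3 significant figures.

dN/dt = rN(1 − N/K) = 0.148 × 149 × (1 − 149/932).
1 − 149/932 = 0.84013; dN/dt = 0.148 × 149 × 0.84013 = 18.527.

18.5 deer per year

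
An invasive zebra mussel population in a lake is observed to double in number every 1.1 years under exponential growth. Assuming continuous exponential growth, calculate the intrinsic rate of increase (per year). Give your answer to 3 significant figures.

r = ln(2)/t_d = 0.6931/1.1 = 0.63013.

0.630 per year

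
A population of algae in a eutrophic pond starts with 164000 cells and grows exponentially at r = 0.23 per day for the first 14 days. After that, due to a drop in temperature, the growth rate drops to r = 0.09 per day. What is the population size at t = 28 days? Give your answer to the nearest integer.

Phase 1: N(14) = 164000·e^(0.23×14) = 164000·e^3.22 = 4.104612×10^6.
Phase 2 runs for 28 − 14 = 14 days at r = 0.09.
N(28) = 4.104612×10^6·e^(0.09×14) = 4.104612×10^6·e^1.26 = 1.447049×10^7.

14470486 cells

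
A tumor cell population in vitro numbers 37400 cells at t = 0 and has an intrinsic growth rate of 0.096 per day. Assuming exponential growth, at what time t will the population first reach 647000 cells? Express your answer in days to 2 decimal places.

Set N₀·e^(rt) = 647000: e^(0.096·t) = 647000/37400 = 17.299.
0.096·t = ln(17.299) = 2.8507, so t = 2.8507/0.096 = 29.695.

29.69 days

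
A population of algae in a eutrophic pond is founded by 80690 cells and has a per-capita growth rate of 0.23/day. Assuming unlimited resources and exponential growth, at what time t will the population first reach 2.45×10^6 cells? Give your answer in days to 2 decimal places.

14.84 days

Set N₀·e^(rt) = 2.45×10^6: e^(0.23·t) = 2.45×10^6/80690 = 30.363.
0.23·t = ln(30.363) = 3.4132, so t = 3.4132/0.23 = 14.84.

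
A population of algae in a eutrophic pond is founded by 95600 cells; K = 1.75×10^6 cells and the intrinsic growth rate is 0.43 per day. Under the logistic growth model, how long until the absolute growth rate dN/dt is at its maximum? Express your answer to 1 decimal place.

Logistic growth is fastest at N = K/2 = 875000.
A = (K − N₀)/N₀ = 17.305. Set K/(1 + A·e^(−rt)) = K/2 → A·e^(−rt) = 1.
e^(−0.43t) = 1/17.305 = 0.0577853, so t = ln(17.305)/0.43 = 2.851/0.43 = 6.6303.

6.6 days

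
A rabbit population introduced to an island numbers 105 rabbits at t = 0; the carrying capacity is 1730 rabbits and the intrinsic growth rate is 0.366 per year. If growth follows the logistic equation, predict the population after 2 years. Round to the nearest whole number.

A = (K − N₀)/N₀ = (1730 − 105)/105 = 15.476.
N(t) = K/(1 + A·e^(−rt)) = 1730/(1 + 15.476×e^(−0.366×2)).
e^(−0.732) = 0.48095; denominator = 1 + 15.476×0.48095 = 8.4432.
N = 1730/8.4432 = 204.898.

205 rabbits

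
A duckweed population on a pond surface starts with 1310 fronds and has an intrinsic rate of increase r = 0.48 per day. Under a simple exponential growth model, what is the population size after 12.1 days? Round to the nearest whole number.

436168 fronds

N(t) = N₀·e^(rt) = 1310 × e^(0.48×12.1) = 1310 × e^5.808.
e^5.808 ≈ 332.95, so N ≈ 1310 × 332.95 = 436168.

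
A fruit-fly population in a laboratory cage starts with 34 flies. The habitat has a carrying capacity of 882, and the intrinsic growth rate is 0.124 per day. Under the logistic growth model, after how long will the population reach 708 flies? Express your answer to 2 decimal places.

A = (K − N₀)/N₀ = (882 − 34)/34 = 24.941.
Solve 882/(1 + 24.941·e^(−0.124t)) = 708: 1 + 24.941·e^(−0.124t) = 1.2458, so e^(−0.124t) = 0.00985369.
−0.124·t = ln(0.00985369) = -4.6199, so t = 4.6199/0.124 = 37.257.

37.26 days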